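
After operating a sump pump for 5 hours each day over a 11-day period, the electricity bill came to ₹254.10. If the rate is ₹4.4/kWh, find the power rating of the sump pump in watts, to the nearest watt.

1050 W

Energy = ₹254.10 ÷ ₹4.4/kWh = 57.75 kWh
Runtime = 5 h/day × 11 days = 55 h
Power = 57.75 kWh ÷ 55 h = 1.05 kW = 1050 W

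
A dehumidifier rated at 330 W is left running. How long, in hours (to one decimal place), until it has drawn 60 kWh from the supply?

181.8 h

Hours = 60 kWh ÷ 0.33 kW = 181.8 h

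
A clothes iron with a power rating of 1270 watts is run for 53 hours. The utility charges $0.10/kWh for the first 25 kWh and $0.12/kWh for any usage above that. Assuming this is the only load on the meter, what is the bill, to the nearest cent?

$7.58

Energy = 1.27 kW × 53 h = 67.31 kWh
Tier 1 (0–25 kWh): 25 × $0.10 = $2.5
Above 25 kWh: 42.31 × $0.12 = $5.0772
Bill = $7.58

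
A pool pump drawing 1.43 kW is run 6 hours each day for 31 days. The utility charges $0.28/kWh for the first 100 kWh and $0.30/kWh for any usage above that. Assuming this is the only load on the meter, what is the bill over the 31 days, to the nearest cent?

$77.79

Runtime = 6 h/day × 31 days = 186 h
Energy = 1.43 kW × 186 h = 265.98 kWh
Tier 1 (0–100 kWh): 100 × $0.28 = $28
Above 100 kWh: 165.98 × $0.30 = $49.794
Bill = $77.79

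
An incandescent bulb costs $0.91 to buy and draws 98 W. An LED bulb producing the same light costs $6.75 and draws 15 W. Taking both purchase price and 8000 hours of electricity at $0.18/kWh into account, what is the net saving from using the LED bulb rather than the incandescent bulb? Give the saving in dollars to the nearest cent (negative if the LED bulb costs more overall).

$113.68

incandescent bulb: $0.91 + (98/1000) kW × 8000 h × $0.18 = $0.91 + $141.12 = $142.03
LED bulb: $6.75 + (15/1000) kW × 8000 h × $0.18 = $6.75 + $21.6 = $28.35
Saving = $142.03 − $28.35 = $113.68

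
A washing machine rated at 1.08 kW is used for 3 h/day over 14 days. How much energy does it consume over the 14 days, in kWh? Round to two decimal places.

45.36 kWh

Runtime = 3 h/day × 14 days = 42 h
Energy = 1.08 kW × 42 h = 45.36 kWh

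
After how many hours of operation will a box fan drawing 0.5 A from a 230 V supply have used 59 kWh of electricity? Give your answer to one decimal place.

513.0 h

Power = 0.5 A × 230 V = 115 W = 0.115 kW
Hours = 59 kWh ÷ 0.115 kW = 513.0 h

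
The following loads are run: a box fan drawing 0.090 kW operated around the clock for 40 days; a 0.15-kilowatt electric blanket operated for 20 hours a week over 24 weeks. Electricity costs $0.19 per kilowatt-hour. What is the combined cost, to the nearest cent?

$30.10

box fan: Runtime = 24 h × 40 = 960 h
box fan: 0.09 kW × 960 h = 86.4 kWh
electric blanket: Runtime = 20 h/week × 24 weeks = 480 h
electric blanket: 0.15 kW × 480 h = 72 kWh
Total energy = 158.4 kWh
Cost = 158.4 × $0.19 = $30.10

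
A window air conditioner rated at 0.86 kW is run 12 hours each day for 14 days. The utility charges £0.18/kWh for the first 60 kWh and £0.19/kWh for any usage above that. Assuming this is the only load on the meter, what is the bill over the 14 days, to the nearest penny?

£26.85

Runtime = 12 h/day × 14 days = 168 h
Energy = 0.86 kW × 168 h = 144.48 kWh
Tier 1 (0–60 kWh): 60 × £0.18 = £10.8
Above 60 kWh: 84.48 × £0.19 = £16.0512
Bill = £26.85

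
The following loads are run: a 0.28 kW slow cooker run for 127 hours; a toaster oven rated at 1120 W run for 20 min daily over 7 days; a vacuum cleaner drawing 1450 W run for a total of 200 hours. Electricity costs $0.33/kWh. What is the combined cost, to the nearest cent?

slow cooker: 0.28 kW × 127 h = 35.56 kWh
toaster oven: Runtime = 20 min × 7 = 140 min = 2.333333… h
toaster oven: 1.12 kW × 2.333333… h = 2.613333… kWh
vacuum cleaner: 1.45 kW × 200 h = 290 kWh
Total energy = 328.173333… kWh
Cost = 328.173333… × $0.33 = $108.30

$108.30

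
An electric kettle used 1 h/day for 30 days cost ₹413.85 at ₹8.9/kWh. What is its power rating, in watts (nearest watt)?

1550 W

Energy = ₹413.85 ÷ ₹8.9/kWh = 46.5 kWh
Runtime = 1 h/day × 30 days = 30 h
Power = 46.5 kWh ÷ 30 h = 1.55 kW = 1550 W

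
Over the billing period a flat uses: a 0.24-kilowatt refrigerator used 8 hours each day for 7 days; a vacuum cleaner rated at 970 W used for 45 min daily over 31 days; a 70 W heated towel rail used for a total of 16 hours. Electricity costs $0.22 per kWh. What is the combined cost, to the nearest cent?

refrigerator: Runtime = 8 h/day × 7 days = 56 h
refrigerator: 0.24 kW × 56 h = 13.44 kWh
vacuum cleaner: Runtime = 45 min × 31 = 1395 min = 23.25 h
vacuum cleaner: 0.97 kW × 23.25 h = 22.5525 kWh
heated towel rail: 0.07 kW × 16 h = 1.12 kWh
Total energy = 37.1125 kWh
Cost = 37.1125 × $0.22 = $8.16

$8.16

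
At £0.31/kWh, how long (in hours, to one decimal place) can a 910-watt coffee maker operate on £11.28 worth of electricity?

40.0 h

Energy available = £11.28 ÷ £0.31/kWh = 36.3871 kWh
Hours = 36.3871 kWh ÷ 0.91 kW = 40.0 h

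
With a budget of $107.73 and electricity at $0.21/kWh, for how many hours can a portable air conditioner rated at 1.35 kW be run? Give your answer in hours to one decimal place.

380.0 h

Energy available = $107.73 ÷ $0.21/kWh = 513 kWh
Hours = 513 kWh ÷ 1.35 kW = 380.0 h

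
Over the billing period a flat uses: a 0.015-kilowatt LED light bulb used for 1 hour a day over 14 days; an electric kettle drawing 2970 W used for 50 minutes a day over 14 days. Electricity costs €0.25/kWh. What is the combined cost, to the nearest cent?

€8.72

LED light bulb: Runtime = 1 h/day × 14 days = 14 h
LED light bulb: 0.015 kW × 14 h = 0.21 kWh
electric kettle: Runtime = 50 min × 14 = 700 min = 11.666666… h
electric kettle: 2.97 kW × 11.666666… h = 34.65 kWh
Total energy = 34.86 kWh
Cost = 34.86 × €0.25 = €8.72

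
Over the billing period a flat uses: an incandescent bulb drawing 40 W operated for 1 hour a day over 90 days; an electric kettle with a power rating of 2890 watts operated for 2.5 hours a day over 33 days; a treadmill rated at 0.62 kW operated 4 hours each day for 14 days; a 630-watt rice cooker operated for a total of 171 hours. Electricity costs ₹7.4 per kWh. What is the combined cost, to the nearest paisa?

incandescent bulb: Runtime = 1 h/day × 90 days = 90 h
incandescent bulb: 0.04 kW × 90 h = 3.6 kWh
electric kettle: Runtime = 2.5 h/day × 33 days = 82.5 h
electric kettle: 2.89 kW × 82.5 h = 238.425 kWh
treadmill: Runtime = 4 h/day × 14 days = 56 h
treadmill: 0.62 kW × 56 h = 34.72 kWh
rice cooker: 0.63 kW × 171 h = 107.73 kWh
Total energy = 384.475 kWh
Cost = 384.475 × ₹7.4 = ₹2845.12

₹2845.12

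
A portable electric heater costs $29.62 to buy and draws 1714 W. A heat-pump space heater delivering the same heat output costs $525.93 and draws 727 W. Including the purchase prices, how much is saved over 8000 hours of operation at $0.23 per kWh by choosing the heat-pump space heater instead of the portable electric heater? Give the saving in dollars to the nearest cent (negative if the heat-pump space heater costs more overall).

$1319.77

portable electric heater: $29.62 + (1714/1000) kW × 8000 h × $0.23 = $29.62 + $3153.76 = $3183.38
heat-pump space heater: $525.93 + (727/1000) kW × 8000 h × $0.23 = $525.93 + $1337.68 = $1863.61
Saving = $3183.38 − $1863.61 = $1319.77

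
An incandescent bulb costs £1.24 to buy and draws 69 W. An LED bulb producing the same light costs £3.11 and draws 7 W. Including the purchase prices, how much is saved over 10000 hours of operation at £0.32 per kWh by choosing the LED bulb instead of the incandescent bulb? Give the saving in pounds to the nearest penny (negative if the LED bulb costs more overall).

£196.53

incandescent bulb: £1.24 + (69/1000) kW × 10000 h × £0.32 = £1.24 + £220.8 = £222.04
LED bulb: £3.11 + (7/1000) kW × 10000 h × £0.32 = £3.11 + £22.4 = £25.51
Saving = £222.04 − £25.51 = £196.53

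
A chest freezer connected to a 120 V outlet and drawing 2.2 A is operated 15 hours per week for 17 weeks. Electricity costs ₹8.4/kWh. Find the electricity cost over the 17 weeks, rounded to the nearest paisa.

Power = 2.2 A × 120 V = 264 W = 0.264 kW
Runtime = 15 h/week × 17 weeks = 255 h
Energy = 0.264 kW × 255 h = 67.32 kWh
Cost = 67.32 kWh × ₹8.4/kWh = ₹565.49

₹565.49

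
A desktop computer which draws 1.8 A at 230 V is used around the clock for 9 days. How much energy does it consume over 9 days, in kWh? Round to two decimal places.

89.42 kWh

Power = 1.8 A × 230 V = 414 W = 0.414 kW
Runtime = 24 h × 9 = 216 h
Energy = 0.414 kW × 216 h = 89.424 kWh ≈ 89.42 kWh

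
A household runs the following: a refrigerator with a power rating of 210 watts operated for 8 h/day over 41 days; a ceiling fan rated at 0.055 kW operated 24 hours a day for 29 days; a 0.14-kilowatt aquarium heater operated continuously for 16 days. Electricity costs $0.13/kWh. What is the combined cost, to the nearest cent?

refrigerator: Runtime = 8 h/day × 41 days = 328 h
refrigerator: 0.21 kW × 328 h = 68.88 kWh
ceiling fan: Runtime = 24 h × 29 = 696 h
ceiling fan: 0.055 kW × 696 h = 38.28 kWh
aquarium heater: Runtime = 24 h × 16 = 384 h
aquarium heater: 0.14 kW × 384 h = 53.76 kWh
Total energy = 160.92 kWh
Cost = 160.92 × $0.13 = $20.92

$20.92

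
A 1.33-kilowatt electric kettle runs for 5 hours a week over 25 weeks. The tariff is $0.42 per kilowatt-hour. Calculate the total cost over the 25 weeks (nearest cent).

Runtime = 5 h/week × 25 weeks = 125 h
Energy = 1.33 kW × 125 h = 166.25 kWh
Cost = 166.25 kWh × $0.42/kWh = $69.83

$69.83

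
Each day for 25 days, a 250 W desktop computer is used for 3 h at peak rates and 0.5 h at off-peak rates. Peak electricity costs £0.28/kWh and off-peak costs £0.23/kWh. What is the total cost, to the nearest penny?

Peak energy = 0.25 kW × 3 h × 25 = 18.75 kWh
Off-peak energy = 0.25 kW × 0.5 h × 25 = 3.125 kWh
Cost = 18.75 × £0.28 + 3.125 × £0.23 = £5.25 + £0.71875 = £5.97

£5.97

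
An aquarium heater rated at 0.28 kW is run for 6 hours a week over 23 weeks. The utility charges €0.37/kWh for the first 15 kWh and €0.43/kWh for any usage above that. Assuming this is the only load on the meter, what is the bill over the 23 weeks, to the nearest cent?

€15.72

Runtime = 6 h/week × 23 weeks = 138 h
Energy = 0.28 kW × 138 h = 38.64 kWh
Tier 1 (0–15 kWh): 15 × €0.37 = €5.55
Above 15 kWh: 23.64 × €0.43 = €10.1652
Bill = €15.72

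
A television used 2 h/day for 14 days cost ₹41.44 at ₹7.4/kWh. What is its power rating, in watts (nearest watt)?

Energy = ₹41.44 ÷ ₹7.4/kWh = 5.6 kWh
Runtime = 2 h/day × 14 days = 28 h
Power = 5.6 kWh ÷ 28 h = 0.2 kW = 200 W

200 W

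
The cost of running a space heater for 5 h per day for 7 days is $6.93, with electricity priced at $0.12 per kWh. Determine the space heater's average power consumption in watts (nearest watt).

Energy = $6.93 ÷ $0.12/kWh = 57.75 kWh
Runtime = 5 h/day × 7 days = 35 h
Power = 57.75 kWh ÷ 35 h = 1.65 kW = 1650 W

1650 W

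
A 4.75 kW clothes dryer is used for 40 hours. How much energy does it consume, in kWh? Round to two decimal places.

Energy = 4.75 kW × 40 h = 190 kWh

190.00 kWh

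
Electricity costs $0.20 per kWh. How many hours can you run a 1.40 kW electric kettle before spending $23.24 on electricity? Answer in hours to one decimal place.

83.0 h

Energy available = $23.24 ÷ $0.20/kWh = 116.2 kWh
Hours = 116.2 kWh ÷ 1.4 kW = 83.0 h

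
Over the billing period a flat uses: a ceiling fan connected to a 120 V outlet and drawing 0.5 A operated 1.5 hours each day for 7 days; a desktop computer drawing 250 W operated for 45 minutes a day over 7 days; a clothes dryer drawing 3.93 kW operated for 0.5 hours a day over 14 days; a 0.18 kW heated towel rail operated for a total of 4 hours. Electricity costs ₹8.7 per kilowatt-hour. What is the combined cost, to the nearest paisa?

₹262.50

ceiling fan: Power = 0.5 A × 120 V = 60 W = 0.06 kW
ceiling fan: Runtime = 1.5 h/day × 7 days = 10.5 h
ceiling fan: 0.06 kW × 10.5 h = 0.63 kWh
desktop computer: Runtime = 45 min × 7 = 315 min = 5.25 h
desktop computer: 0.25 kW × 5.25 h = 1.3125 kWh
clothes dryer: Runtime = 0.5 h/day × 14 days = 7 h
clothes dryer: 3.93 kW × 7 h = 27.51 kWh
heated towel rail: 0.18 kW × 4 h = 0.72 kWh
Total energy = 30.1725 kWh
Cost = 30.1725 × ₹8.7 = ₹262.50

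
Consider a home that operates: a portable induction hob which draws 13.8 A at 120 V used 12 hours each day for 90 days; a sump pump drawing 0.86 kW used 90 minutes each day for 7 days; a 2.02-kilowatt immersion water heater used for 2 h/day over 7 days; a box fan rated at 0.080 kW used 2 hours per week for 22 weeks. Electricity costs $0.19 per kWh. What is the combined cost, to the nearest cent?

$347.57

portable induction hob: Power = 13.8 A × 120 V = 1656 W = 1.656 kW
portable induction hob: Runtime = 12 h/day × 90 days = 1080 h
portable induction hob: 1.656 kW × 1080 h = 1788.48 kWh
sump pump: Runtime = 90 min × 7 = 630 min = 10.5 h
sump pump: 0.86 kW × 10.5 h = 9.03 kWh
immersion water heater: Runtime = 2 h/day × 7 days = 14 h
immersion water heater: 2.02 kW × 14 h = 28.28 kWh
box fan: Runtime = 2 h/week × 22 weeks = 44 h
box fan: 0.08 kW × 44 h = 3.52 kWh
Total energy = 1829.31 kWh
Cost = 1829.31 × $0.19 = $347.57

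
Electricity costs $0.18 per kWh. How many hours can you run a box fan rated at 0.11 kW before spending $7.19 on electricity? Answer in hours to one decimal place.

363.1 h

Energy available = $7.19 ÷ $0.18/kWh = 39.9444 kWh
Hours = 39.9444 kWh ÷ 0.11 kW = 363.1 h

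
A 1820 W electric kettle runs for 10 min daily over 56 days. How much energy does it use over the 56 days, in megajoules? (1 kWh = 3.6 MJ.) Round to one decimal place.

Runtime = 10 min × 56 = 560 min = 9.333333… h
Energy = 1.82 kW × 9.333333… h = 16.986666… kWh
= 16.986666… × 3.6 MJ = 61.2 MJ

61.2 MJ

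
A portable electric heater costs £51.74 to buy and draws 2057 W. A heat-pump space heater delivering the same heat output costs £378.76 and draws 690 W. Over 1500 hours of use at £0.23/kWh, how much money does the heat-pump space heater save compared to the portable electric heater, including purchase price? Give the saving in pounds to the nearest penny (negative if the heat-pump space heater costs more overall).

£144.60

portable electric heater: £51.74 + (2057/1000) kW × 1500 h × £0.23 = £51.74 + £709.665 = £761.405
heat-pump space heater: £378.76 + (690/1000) kW × 1500 h × £0.23 = £378.76 + £238.05 = £616.81
Saving = £761.405 − £616.81 = £144.595 → £144.60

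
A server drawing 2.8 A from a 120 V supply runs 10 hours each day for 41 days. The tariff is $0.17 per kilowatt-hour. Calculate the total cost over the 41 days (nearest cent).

$23.42

Power = 2.8 A × 120 V = 336 W = 0.336 kW
Runtime = 10 h/day × 41 days = 410 h
Energy = 0.336 kW × 410 h = 137.76 kWh
Cost = 137.76 kWh × $0.17/kWh = $23.42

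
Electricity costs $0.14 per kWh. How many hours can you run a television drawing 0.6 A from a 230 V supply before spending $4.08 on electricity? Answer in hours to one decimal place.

211.2 h

Power = 0.6 A × 230 V = 138 W = 0.138 kW
Energy available = $4.08 ÷ $0.14/kWh = 29.1429 kWh
Hours = 29.1429 kWh ÷ 0.138 kW = 211.2 h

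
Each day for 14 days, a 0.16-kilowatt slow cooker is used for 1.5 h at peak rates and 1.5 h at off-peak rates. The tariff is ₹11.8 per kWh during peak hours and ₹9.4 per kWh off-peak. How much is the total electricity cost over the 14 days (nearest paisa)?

Peak energy = 0.16 kW × 1.5 h × 14 = 3.36 kWh
Off-peak energy = 0.16 kW × 1.5 h × 14 = 3.36 kWh
Cost = 3.36 × ₹11.8 + 3.36 × ₹9.4 = ₹39.648 + ₹31.584 = ₹71.23

₹71.23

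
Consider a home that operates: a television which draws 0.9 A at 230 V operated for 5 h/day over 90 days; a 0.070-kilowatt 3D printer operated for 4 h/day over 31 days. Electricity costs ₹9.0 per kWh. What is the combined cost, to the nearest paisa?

₹916.47

television: Power = 0.9 A × 230 V = 207 W = 0.207 kW
television: Runtime = 5 h/day × 90 days = 450 h
television: 0.207 kW × 450 h = 93.15 kWh
3D printer: Runtime = 4 h/day × 31 days = 124 h
3D printer: 0.07 kW × 124 h = 8.68 kWh
Total energy = 101.83 kWh
Cost = 101.83 × ₹9.0 = ₹916.47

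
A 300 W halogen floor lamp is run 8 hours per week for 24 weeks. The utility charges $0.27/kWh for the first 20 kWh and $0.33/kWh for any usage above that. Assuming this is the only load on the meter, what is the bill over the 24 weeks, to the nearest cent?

$17.81

Runtime = 8 h/week × 24 weeks = 192 h
Energy = 0.3 kW × 192 h = 57.6 kWh
Tier 1 (0–20 kWh): 20 × $0.27 = $5.4
Above 20 kWh: 37.6 × $0.33 = $12.408
Bill = $17.81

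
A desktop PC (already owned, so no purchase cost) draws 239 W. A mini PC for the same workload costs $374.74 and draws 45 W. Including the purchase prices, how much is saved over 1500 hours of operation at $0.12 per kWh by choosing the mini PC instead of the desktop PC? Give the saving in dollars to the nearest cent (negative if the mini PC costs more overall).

desktop PC: $0.00 + (239/1000) kW × 1500 h × $0.12 = $0.00 + $43.02 = $43.02
mini PC: $374.74 + (45/1000) kW × 1500 h × $0.12 = $374.74 + $8.1 = $382.84
Saving = $43.02 − $382.84 = −$339.82

-$339.82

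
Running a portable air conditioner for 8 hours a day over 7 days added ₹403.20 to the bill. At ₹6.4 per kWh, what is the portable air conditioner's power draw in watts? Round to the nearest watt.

1125 W

Energy = ₹403.20 ÷ ₹6.4/kWh = 63 kWh
Runtime = 8 h/day × 7 days = 56 h
Power = 63 kWh ÷ 56 h = 1.125 kW = 1125 W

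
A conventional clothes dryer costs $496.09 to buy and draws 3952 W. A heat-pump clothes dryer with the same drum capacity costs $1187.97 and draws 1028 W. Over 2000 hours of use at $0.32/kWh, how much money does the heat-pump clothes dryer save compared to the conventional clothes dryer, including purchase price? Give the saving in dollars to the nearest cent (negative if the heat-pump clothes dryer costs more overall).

conventional clothes dryer: $496.09 + (3952/1000) kW × 2000 h × $0.32 = $496.09 + $2529.28 = $3025.37
heat-pump clothes dryer: $1187.97 + (1028/1000) kW × 2000 h × $0.32 = $1187.97 + $657.92 = $1845.89
Saving = $3025.37 − $1845.89 = $1179.48

$1179.48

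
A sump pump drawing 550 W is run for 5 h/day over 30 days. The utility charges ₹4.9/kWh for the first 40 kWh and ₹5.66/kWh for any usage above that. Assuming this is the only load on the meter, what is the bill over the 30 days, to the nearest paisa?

₹436.55

Runtime = 5 h/day × 30 days = 150 h
Energy = 0.55 kW × 150 h = 82.5 kWh
Tier 1 (0–40 kWh): 40 × ₹4.9 = ₹196
Above 40 kWh: 42.5 × ₹5.66 = ₹240.55
Bill = ₹436.55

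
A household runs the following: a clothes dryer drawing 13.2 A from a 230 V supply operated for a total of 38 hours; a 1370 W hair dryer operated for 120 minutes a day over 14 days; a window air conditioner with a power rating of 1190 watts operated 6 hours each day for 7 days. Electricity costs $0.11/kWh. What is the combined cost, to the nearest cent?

$22.41

clothes dryer: Power = 13.2 A × 230 V = 3036 W = 3.036 kW
clothes dryer: 3.036 kW × 38 h = 115.368 kWh
hair dryer: Runtime = 120 min × 14 = 1680 min = 28 h
hair dryer: 1.37 kW × 28 h = 38.36 kWh
window air conditioner: Runtime = 6 h/day × 7 days = 42 h
window air conditioner: 1.19 kW × 42 h = 49.98 kWh
Total energy = 203.708 kWh
Cost = 203.708 × $0.11 = $22.41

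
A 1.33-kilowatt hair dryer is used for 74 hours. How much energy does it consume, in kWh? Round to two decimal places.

98.42 kWh

Energy = 1.33 kW × 74 h = 98.42 kWh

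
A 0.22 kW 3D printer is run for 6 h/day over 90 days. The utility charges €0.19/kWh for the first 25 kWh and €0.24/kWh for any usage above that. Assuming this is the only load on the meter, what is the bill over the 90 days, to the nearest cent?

Runtime = 6 h/day × 90 days = 540 h
Energy = 0.22 kW × 540 h = 118.8 kWh
Tier 1 (0–25 kWh): 25 × €0.19 = €4.75
Above 25 kWh: 93.8 × €0.24 = €22.512
Bill = €27.26

€27.26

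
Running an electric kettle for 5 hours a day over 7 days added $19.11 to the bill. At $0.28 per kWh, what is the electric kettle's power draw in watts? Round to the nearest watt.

1950 W

Energy = $19.11 ÷ $0.28/kWh = 68.25 kWh
Runtime = 5 h/day × 7 days = 35 h
Power = 68.25 kWh ÷ 35 h = 1.95 kW = 1950 W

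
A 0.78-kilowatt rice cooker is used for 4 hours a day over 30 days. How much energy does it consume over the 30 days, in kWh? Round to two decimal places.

93.60 kWh

Runtime = 4 h/day × 30 days = 120 h
Energy = 0.78 kW × 120 h = 93.6 kWh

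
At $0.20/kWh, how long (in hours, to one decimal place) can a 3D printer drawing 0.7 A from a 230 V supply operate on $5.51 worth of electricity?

Power = 0.7 A × 230 V = 161 W = 0.161 kW
Energy available = $5.51 ÷ $0.20/kWh = 27.55 kWh
Hours = 27.55 kWh ÷ 0.161 kW = 171.1 h

171.1 h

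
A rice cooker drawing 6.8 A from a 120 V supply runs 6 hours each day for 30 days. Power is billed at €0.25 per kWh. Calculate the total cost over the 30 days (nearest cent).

€36.72

Power = 6.8 A × 120 V = 816 W = 0.816 kW
Runtime = 6 h/day × 30 days = 180 h
Energy = 0.816 kW × 180 h = 146.88 kWh
Cost = 146.88 kWh × €0.25/kWh = €36.72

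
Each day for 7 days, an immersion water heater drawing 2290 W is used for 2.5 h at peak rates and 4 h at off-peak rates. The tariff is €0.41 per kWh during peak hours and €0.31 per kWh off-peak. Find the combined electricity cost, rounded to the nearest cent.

€36.31

Peak energy = 2.29 kW × 2.5 h × 7 = 40.075 kWh
Off-peak energy = 2.29 kW × 4 h × 7 = 64.12 kWh
Cost = 40.075 × €0.41 + 64.12 × €0.31 = €16.43075 + €19.8772 = €36.31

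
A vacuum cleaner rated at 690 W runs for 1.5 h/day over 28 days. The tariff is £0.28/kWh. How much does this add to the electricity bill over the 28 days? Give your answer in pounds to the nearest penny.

Runtime = 1.5 h/day × 28 days = 42 h
Energy = 0.69 kW × 42 h = 28.98 kWh
Cost = 28.98 kWh × £0.28/kWh = £8.11

£8.11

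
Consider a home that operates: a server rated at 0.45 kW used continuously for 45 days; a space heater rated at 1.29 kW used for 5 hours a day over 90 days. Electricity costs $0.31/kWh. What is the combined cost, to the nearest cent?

$330.62

server: Runtime = 24 h × 45 = 1080 h
server: 0.45 kW × 1080 h = 486 kWh
space heater: Runtime = 5 h/day × 90 days = 450 h
space heater: 1.29 kW × 450 h = 580.5 kWh
Total energy = 1066.5 kWh
Cost = 1066.5 × $0.31 = $330.62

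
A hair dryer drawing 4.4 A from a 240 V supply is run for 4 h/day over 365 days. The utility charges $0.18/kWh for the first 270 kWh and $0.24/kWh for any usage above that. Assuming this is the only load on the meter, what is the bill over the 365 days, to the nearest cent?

$353.82

Power = 4.4 A × 240 V = 1056 W = 1.056 kW
Runtime = 4 h/day × 365 days = 1460 h
Energy = 1.056 kW × 1460 h = 1541.76 kWh
Tier 1 (0–270 kWh): 270 × $0.18 = $48.6
Above 270 kWh: 1271.76 × $0.24 = $305.2224
Bill = $353.82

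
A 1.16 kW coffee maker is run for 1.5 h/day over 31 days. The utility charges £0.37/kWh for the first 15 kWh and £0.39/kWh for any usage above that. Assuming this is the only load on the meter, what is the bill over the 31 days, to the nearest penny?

£20.74

Runtime = 1.5 h/day × 31 days = 46.5 h
Energy = 1.16 kW × 46.5 h = 53.94 kWh
Tier 1 (0–15 kWh): 15 × £0.37 = £5.55
Above 15 kWh: 38.94 × £0.39 = £15.1866
Bill = £20.74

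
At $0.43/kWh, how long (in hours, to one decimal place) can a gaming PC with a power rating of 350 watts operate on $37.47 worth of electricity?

Energy available = $37.47 ÷ $0.43/kWh = 87.1395 kWh
Hours = 87.1395 kWh ÷ 0.35 kW = 249.0 h

249.0 h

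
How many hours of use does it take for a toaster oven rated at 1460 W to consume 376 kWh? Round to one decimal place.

Hours = 376 kWh ÷ 1.46 kW = 257.5 h

257.5 h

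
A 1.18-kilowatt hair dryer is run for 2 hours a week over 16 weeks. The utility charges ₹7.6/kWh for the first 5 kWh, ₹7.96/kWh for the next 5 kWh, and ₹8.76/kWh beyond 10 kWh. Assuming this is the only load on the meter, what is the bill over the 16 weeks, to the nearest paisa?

₹320.98

Runtime = 2 h/week × 16 weeks = 32 h
Energy = 1.18 kW × 32 h = 37.76 kWh
Tier 1 (0–5 kWh): 5 × ₹7.6 = ₹38
Tier 2 (5–10 kWh): 5 × ₹7.96 = ₹39.8
Above 10 kWh: 27.76 × ₹8.76 = ₹243.1776
Bill = ₹320.98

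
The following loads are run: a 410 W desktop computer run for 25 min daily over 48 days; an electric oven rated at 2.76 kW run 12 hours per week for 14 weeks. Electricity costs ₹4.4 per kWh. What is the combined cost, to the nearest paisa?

desktop computer: Runtime = 25 min × 48 = 1200 min = 20 h
desktop computer: 0.41 kW × 20 h = 8.2 kWh
electric oven: Runtime = 12 h/week × 14 weeks = 168 h
electric oven: 2.76 kW × 168 h = 463.68 kWh
Total energy = 471.88 kWh
Cost = 471.88 × ₹4.4 = ₹2076.27

₹2076.27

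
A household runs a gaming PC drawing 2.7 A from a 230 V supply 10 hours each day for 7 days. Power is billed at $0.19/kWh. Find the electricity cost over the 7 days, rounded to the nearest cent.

$8.26

Power = 2.7 A × 230 V = 621 W = 0.621 kW
Runtime = 10 h/day × 7 days = 70 h
Energy = 0.621 kW × 70 h = 43.47 kWh
Cost = 43.47 kWh × $0.19/kWh = $8.26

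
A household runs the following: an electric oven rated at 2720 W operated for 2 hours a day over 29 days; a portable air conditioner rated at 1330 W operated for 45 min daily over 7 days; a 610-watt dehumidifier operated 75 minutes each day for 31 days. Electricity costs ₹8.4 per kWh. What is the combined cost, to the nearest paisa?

electric oven: Runtime = 2 h/day × 29 days = 58 h
electric oven: 2.72 kW × 58 h = 157.76 kWh
portable air conditioner: Runtime = 45 min × 7 = 315 min = 5.25 h
portable air conditioner: 1.33 kW × 5.25 h = 6.9825 kWh
dehumidifier: Runtime = 75 min × 31 = 2325 min = 38.75 h
dehumidifier: 0.61 kW × 38.75 h = 23.6375 kWh
Total energy = 188.38 kWh
Cost = 188.38 × ₹8.4 = ₹1582.39

₹1582.39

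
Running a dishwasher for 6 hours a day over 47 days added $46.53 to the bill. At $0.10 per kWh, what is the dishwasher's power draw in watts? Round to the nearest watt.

1650 W

Energy = $46.53 ÷ $0.10/kWh = 465.3 kWh
Runtime = 6 h/day × 47 days = 282 h
Power = 465.3 kWh ÷ 282 h = 1.65 kW = 1650 W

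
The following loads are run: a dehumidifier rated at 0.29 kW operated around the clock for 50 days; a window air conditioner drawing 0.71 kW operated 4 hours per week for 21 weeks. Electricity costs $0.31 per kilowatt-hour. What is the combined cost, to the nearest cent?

dehumidifier: Runtime = 24 h × 50 = 1200 h
dehumidifier: 0.29 kW × 1200 h = 348 kWh
window air conditioner: Runtime = 4 h/week × 21 weeks = 84 h
window air conditioner: 0.71 kW × 84 h = 59.64 kWh
Total energy = 407.64 kWh
Cost = 407.64 × $0.31 = $126.37

$126.37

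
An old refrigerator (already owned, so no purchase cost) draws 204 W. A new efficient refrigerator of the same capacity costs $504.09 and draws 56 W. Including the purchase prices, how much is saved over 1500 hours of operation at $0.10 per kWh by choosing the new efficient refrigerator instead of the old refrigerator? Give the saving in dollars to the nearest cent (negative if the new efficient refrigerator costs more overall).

-$481.89

old refrigerator: $0.00 + (204/1000) kW × 1500 h × $0.10 = $0.00 + $30.6 = $30.6
new efficient refrigerator: $504.09 + (56/1000) kW × 1500 h × $0.10 = $504.09 + $8.4 = $512.49
Saving = $30.6 − $512.49 = −$481.89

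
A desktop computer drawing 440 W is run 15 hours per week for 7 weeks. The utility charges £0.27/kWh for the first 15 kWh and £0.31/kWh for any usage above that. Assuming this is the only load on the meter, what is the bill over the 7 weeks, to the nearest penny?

£13.72

Runtime = 15 h/week × 7 weeks = 105 h
Energy = 0.44 kW × 105 h = 46.2 kWh
Tier 1 (0–15 kWh): 15 × £0.27 = £4.05
Above 15 kWh: 31.2 × £0.31 = £9.672
Bill = £13.72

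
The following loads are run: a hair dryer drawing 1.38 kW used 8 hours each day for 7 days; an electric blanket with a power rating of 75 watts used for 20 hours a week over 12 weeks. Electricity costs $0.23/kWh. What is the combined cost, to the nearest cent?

$21.91

hair dryer: Runtime = 8 h/day × 7 days = 56 h
hair dryer: 1.38 kW × 56 h = 77.28 kWh
electric blanket: Runtime = 20 h/week × 12 weeks = 240 h
electric blanket: 0.075 kW × 240 h = 18 kWh
Total energy = 95.28 kWh
Cost = 95.28 × $0.23 = $21.91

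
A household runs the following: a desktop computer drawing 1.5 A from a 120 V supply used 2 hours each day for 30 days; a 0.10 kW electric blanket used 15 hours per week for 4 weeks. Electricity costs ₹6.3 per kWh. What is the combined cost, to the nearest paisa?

desktop computer: Power = 1.5 A × 120 V = 180 W = 0.18 kW
desktop computer: Runtime = 2 h/day × 30 days = 60 h
desktop computer: 0.18 kW × 60 h = 10.8 kWh
electric blanket: Runtime = 15 h/week × 4 weeks = 60 h
electric blanket: 0.1 kW × 60 h = 6 kWh
Total energy = 16.8 kWh
Cost = 16.8 × ₹6.3 = ₹105.84

₹105.84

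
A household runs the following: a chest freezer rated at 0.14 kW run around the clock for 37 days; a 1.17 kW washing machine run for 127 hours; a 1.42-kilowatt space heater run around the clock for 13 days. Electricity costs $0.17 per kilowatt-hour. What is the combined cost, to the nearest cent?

$121.71

chest freezer: Runtime = 24 h × 37 = 888 h
chest freezer: 0.14 kW × 888 h = 124.32 kWh
washing machine: 1.17 kW × 127 h = 148.59 kWh
space heater: Runtime = 24 h × 13 = 312 h
space heater: 1.42 kW × 312 h = 443.04 kWh
Total energy = 715.95 kWh
Cost = 715.95 × $0.17 = $121.71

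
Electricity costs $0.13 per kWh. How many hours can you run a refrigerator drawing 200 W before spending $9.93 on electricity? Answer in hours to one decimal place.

381.9 h

Energy available = $9.93 ÷ $0.13/kWh = 76.3846 kWh
Hours = 76.3846 kWh ÷ 0.2 kW = 381.9 h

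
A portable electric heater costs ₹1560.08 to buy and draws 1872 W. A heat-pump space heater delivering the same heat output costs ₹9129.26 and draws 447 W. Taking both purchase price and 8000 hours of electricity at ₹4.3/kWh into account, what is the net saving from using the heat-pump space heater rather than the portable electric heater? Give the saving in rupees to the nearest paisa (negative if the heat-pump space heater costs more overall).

₹41450.82

portable electric heater: ₹1560.08 + (1872/1000) kW × 8000 h × ₹4.3 = ₹1560.08 + ₹64396.8 = ₹65956.88
heat-pump space heater: ₹9129.26 + (447/1000) kW × 8000 h × ₹4.3 = ₹9129.26 + ₹15376.8 = ₹24506.06
Saving = ₹65956.88 − ₹24506.06 = ₹41450.82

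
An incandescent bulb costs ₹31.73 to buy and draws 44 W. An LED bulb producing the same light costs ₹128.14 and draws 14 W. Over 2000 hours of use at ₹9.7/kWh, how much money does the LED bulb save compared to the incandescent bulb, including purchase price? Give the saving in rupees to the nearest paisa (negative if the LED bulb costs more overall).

incandescent bulb: ₹31.73 + (44/1000) kW × 2000 h × ₹9.7 = ₹31.73 + ₹853.6 = ₹885.33
LED bulb: ₹128.14 + (14/1000) kW × 2000 h × ₹9.7 = ₹128.14 + ₹271.6 = ₹399.74
Saving = ₹885.33 − ₹399.74 = ₹485.59

₹485.59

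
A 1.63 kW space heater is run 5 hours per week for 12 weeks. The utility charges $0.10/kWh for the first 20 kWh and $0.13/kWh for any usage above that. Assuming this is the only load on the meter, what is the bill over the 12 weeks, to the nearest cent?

$12.11

Runtime = 5 h/week × 12 weeks = 60 h
Energy = 1.63 kW × 60 h = 97.8 kWh
Tier 1 (0–20 kWh): 20 × $0.10 = $2
Above 20 kWh: 77.8 × $0.13 = $10.114
Bill = $12.11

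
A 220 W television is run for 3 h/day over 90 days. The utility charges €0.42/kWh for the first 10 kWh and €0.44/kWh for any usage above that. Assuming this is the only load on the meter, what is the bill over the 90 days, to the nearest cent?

Runtime = 3 h/day × 90 days = 270 h
Energy = 0.22 kW × 270 h = 59.4 kWh
Tier 1 (0–10 kWh): 10 × €0.42 = €4.2
Above 10 kWh: 49.4 × €0.44 = €21.736
Bill = €25.94

€25.94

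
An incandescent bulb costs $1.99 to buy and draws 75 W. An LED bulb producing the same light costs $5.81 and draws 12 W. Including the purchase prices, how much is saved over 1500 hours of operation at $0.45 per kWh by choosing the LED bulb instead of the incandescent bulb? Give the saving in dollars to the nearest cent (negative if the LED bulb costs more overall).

incandescent bulb: $1.99 + (75/1000) kW × 1500 h × $0.45 = $1.99 + $50.625 = $52.615
LED bulb: $5.81 + (12/1000) kW × 1500 h × $0.45 = $5.81 + $8.1 = $13.91
Saving = $52.615 − $13.91 = $38.705 → $38.71

$38.71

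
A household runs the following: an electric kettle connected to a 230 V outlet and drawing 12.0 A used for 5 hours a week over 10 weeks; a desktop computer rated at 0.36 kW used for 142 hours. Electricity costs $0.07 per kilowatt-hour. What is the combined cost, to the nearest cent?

electric kettle: Power = 12.0 A × 230 V = 2760 W = 2.76 kW
electric kettle: Runtime = 5 h/week × 10 weeks = 50 h
electric kettle: 2.76 kW × 50 h = 138 kWh
desktop computer: 0.36 kW × 142 h = 51.12 kWh
Total energy = 189.12 kWh
Cost = 189.12 × $0.07 = $13.24

$13.24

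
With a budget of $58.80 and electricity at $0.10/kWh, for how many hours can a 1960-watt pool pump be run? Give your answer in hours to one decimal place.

300.0 h

Energy available = $58.80 ÷ $0.10/kWh = 588 kWh
Hours = 588 kWh ÷ 1.96 kW = 300.0 h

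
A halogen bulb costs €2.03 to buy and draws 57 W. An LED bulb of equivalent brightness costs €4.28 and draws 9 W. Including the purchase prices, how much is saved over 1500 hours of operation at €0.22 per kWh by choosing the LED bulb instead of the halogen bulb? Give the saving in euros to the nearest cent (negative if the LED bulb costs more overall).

€13.59

halogen bulb: €2.03 + (57/1000) kW × 1500 h × €0.22 = €2.03 + €18.81 = €20.84
LED bulb: €4.28 + (9/1000) kW × 1500 h × €0.22 = €4.28 + €2.97 = €7.25
Saving = €20.84 − €7.25 = €13.59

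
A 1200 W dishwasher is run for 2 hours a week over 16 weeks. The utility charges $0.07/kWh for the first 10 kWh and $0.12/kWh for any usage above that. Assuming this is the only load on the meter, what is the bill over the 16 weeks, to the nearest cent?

Runtime = 2 h/week × 16 weeks = 32 h
Energy = 1.2 kW × 32 h = 38.4 kWh
Tier 1 (0–10 kWh): 10 × $0.07 = $0.7
Above 10 kWh: 28.4 × $0.12 = $3.408
Bill = $4.11

$4.11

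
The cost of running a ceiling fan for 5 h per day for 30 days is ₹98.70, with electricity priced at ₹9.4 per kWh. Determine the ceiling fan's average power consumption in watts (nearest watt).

70 W

Energy = ₹98.70 ÷ ₹9.4/kWh = 10.5 kWh
Runtime = 5 h/day × 30 days = 150 h
Power = 10.5 kWh ÷ 150 h = 0.07 kW = 70 W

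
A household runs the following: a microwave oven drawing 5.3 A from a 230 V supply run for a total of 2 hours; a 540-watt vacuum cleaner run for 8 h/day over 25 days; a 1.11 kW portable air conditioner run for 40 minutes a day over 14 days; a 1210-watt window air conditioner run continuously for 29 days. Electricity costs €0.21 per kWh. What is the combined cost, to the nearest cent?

microwave oven: Power = 5.3 A × 230 V = 1219 W = 1.219 kW
microwave oven: 1.219 kW × 2 h = 2.438 kWh
vacuum cleaner: Runtime = 8 h/day × 25 days = 200 h
vacuum cleaner: 0.54 kW × 200 h = 108 kWh
portable air conditioner: Runtime = 40 min × 14 = 560 min = 9.333333… h
portable air conditioner: 1.11 kW × 9.333333… h = 10.36 kWh
window air conditioner: Runtime = 24 h × 29 = 696 h
window air conditioner: 1.21 kW × 696 h = 842.16 kWh
Total energy = 962.958 kWh
Cost = 962.958 × €0.21 = €202.22

€202.22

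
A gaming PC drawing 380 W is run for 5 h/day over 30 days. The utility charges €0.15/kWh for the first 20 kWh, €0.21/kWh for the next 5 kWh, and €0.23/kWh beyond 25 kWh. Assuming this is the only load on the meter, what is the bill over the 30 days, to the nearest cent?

Runtime = 5 h/day × 30 days = 150 h
Energy = 0.38 kW × 150 h = 57 kWh
Tier 1 (0–20 kWh): 20 × €0.15 = €3
Tier 2 (20–25 kWh): 5 × €0.21 = €1.05
Above 25 kWh: 32 × €0.23 = €7.36
Bill = €11.41

€11.41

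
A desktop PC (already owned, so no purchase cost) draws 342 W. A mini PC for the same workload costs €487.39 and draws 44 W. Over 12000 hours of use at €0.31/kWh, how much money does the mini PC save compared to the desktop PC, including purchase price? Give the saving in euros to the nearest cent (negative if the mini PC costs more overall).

€621.17

desktop PC: €0.00 + (342/1000) kW × 12000 h × €0.31 = €0.00 + €1272.24 = €1272.24
mini PC: €487.39 + (44/1000) kW × 12000 h × €0.31 = €487.39 + €163.68 = €651.07
Saving = €1272.24 − €651.07 = €621.17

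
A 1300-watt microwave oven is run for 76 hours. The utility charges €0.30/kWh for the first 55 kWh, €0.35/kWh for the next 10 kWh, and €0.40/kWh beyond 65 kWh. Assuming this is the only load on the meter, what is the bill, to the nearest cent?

€33.52

Energy = 1.3 kW × 76 h = 98.8 kWh
Tier 1 (0–55 kWh): 55 × €0.30 = €16.5
Tier 2 (55–65 kWh): 10 × €0.35 = €3.5
Above 65 kWh: 33.8 × €0.40 = €13.52
Bill = €33.52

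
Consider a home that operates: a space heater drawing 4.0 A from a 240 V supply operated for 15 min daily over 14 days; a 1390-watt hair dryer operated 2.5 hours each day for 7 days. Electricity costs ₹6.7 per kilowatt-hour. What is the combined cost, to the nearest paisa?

₹185.49

space heater: Power = 4.0 A × 240 V = 960 W = 0.96 kW
space heater: Runtime = 15 min × 14 = 210 min = 3.5 h
space heater: 0.96 kW × 3.5 h = 3.36 kWh
hair dryer: Runtime = 2.5 h/day × 7 days = 17.5 h
hair dryer: 1.39 kW × 17.5 h = 24.325 kWh
Total energy = 27.685 kWh
Cost = 27.685 × ₹6.7 = ₹185.49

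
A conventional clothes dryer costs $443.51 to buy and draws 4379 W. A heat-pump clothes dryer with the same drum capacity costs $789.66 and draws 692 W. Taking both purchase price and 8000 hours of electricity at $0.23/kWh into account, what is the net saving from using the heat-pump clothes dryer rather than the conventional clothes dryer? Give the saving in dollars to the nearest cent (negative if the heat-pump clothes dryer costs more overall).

conventional clothes dryer: $443.51 + (4379/1000) kW × 8000 h × $0.23 = $443.51 + $8057.36 = $8500.87
heat-pump clothes dryer: $789.66 + (692/1000) kW × 8000 h × $0.23 = $789.66 + $1273.28 = $2062.94
Saving = $8500.87 − $2062.94 = $6437.93

$6437.93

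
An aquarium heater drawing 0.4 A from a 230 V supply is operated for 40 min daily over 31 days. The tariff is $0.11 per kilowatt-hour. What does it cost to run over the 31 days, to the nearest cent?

$0.21

Power = 0.4 A × 230 V = 92 W = 0.092 kW
Runtime = 40 min × 31 = 1240 min = 20.666666… h
Energy = 0.092 kW × 20.666666… h = 1.901333… kWh
Cost = 1.901333… kWh × $0.11/kWh = $0.21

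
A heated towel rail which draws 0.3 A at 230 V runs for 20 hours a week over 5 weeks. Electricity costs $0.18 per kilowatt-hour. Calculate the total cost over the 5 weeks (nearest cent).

$1.24

Power = 0.3 A × 230 V = 69 W = 0.069 kW
Runtime = 20 h/week × 5 weeks = 100 h
Energy = 0.069 kW × 100 h = 6.9 kWh
Cost = 6.9 kWh × $0.18/kWh = $1.24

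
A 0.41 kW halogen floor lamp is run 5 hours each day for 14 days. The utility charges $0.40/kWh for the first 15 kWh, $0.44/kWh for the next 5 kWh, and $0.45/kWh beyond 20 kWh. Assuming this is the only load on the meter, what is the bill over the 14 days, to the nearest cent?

$12.12

Runtime = 5 h/day × 14 days = 70 h
Energy = 0.41 kW × 70 h = 28.7 kWh
Tier 1 (0–15 kWh): 15 × $0.40 = $6
Tier 2 (15–20 kWh): 5 × $0.44 = $2.2
Above 20 kWh: 8.7 × $0.45 = $3.915
Bill = $12.12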